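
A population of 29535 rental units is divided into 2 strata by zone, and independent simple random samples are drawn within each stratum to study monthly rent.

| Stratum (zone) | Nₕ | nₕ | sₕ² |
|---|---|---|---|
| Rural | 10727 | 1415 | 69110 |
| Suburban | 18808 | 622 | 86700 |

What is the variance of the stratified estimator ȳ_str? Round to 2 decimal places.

Var(ȳ_str) = Σₕ Wₕ²(1 − fₕ)sₕ²/nₕ with Wₕ = Nₕ/N, N = 29535.
Rural: Wₕ = 0.36319621; term = 0.36319621²·(1 − 0.13191013)·69110/1415 = 5.5928317.
Suburban: Wₕ = 0.63680379; term = 0.63680379²·(1 − 0.03307103)·86700/622 = 54.655587.
Sum = 60.248419.

60.25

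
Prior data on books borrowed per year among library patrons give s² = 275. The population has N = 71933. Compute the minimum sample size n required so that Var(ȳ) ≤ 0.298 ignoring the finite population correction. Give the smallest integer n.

Without fpc, n₀ = s²/D = 275/0.298 = 922.8188.
Rounding up, n = 923.

923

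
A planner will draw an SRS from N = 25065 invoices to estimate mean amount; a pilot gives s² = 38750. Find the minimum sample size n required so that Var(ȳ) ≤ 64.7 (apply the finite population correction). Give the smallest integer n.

585

Without fpc, n₀ = s²/D = 38750/64.7 = 598.9181.
With fpc, (1 − n/N)·s²/n ≤ D requires n ≥ n₀/(1 + n₀/N) = 598.9181/(1 + 598.9181/25065) = 584.9412.
Rounding up, n = 585.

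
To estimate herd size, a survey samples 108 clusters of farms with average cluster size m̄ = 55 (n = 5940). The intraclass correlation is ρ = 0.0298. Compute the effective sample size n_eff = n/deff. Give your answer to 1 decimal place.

2276.6

deff = 1 + (55 − 1)·0.0298 = 1 + 1.6092 = 2.6092.
n_eff = 5940 / 2.6092 = 2276.6.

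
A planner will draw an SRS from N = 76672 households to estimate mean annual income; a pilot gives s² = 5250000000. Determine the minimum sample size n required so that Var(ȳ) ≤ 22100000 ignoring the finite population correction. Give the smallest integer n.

238

Without fpc, n₀ = s²/D = 5250000000/22100000 = 237.5566.
Rounding up, n = 238.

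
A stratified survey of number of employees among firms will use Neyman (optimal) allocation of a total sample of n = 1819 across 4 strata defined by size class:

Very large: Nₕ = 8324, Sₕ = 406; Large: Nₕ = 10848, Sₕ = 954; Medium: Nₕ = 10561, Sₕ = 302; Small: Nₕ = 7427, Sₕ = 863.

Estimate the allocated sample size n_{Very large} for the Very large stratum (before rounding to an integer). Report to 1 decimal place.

263.5

Neyman allocation: nₕ = n·NₕSₕ / Σⱼ NⱼSⱼ.
Σ NⱼSⱼ = 8324·406 + 10848·954 + 10561·302 + 7427·863 = 2.3327459 × 10^7.
n_{Very large} = 1819·8324·406 / (2.3327459 × 10^7) = 263.5.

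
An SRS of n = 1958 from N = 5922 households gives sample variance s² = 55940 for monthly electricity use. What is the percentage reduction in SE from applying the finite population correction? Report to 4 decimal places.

f = n/N = 1958/5922 = 0.33063154.
SE_no-fpc = √(s²/n) = 5.3450883; SE_fpc = √((1−f)s²/n) = 4.3730809.
Ratio = √(1−f) = 0.81814941. Reduction = 100·(1 − 0.81814941) = 18.1851%.

18.1851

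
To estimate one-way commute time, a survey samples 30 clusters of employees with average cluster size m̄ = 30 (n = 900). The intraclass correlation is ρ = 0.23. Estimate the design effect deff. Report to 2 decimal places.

7.67

deff = 1 + (30 − 1)·0.23 = 1 + 6.67 = 7.67.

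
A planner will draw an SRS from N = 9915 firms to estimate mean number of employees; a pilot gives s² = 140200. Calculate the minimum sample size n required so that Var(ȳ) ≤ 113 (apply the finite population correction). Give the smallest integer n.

1103

Without fpc, n₀ = s²/D = 140200/113 = 1240.7080.
With fpc, (1 − n/N)·s²/n ≤ D requires n ≥ n₀/(1 + n₀/N) = 1240.7080/(1 + 1240.7080/9915) = 1102.7198.
Rounding up, n = 1103.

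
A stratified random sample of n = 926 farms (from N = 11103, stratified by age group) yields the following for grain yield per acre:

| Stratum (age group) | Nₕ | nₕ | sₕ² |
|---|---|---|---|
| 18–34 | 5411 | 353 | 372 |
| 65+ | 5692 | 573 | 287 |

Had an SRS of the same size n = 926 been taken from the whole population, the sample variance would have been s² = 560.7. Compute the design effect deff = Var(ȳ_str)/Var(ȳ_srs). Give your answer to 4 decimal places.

0.6348

Var(ȳ_str) = Σ Wₕ²(1−fₕ)sₕ²/nₕ with Wₕ = Nₕ/11103:
  18–34: (5411/11103)²·(1−353/5411)·372/353 = 0.23396124
  65+: (5692/11103)²·(1−573/5692)·287/573 = 0.11838498
  → Var(ȳ_str) = 0.35234622.
Var(ȳ_srs) = (1 − 926/11103)·560.7/926 = 0.55500769.
deff = 0.35234622 / 0.55500769 = 0.6348.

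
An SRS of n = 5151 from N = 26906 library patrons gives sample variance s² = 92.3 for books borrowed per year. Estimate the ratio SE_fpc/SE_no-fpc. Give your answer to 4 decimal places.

f = n/N = 5151/26906 = 0.19144429.
SE_no-fpc = √(s²/n) = 0.13386131; SE_fpc = √((1−f)s²/n) = 0.12036772.
Ratio = √(1−f) = 0.89919726.

0.8992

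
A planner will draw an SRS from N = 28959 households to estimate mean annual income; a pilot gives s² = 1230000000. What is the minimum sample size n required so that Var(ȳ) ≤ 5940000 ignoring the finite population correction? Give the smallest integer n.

Without fpc, n₀ = s²/D = 1230000000/5940000 = 207.0707.
Rounding up, n = 208.

208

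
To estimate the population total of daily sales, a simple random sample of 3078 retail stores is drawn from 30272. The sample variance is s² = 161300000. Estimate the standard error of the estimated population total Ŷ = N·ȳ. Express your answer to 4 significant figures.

Var(Ŷ) = N²·Var(ȳ) = N²·(1 − n/N)·s²/n.
f = 3078/30272 = 0.10167812; Var(ȳ) = 0.89832188·161300000/3078 = 47075.802.
Var(Ŷ) = 30272² · 47075.802 = 4.3139982 × 10^13.
SE(Ŷ) = √(4.3139982 × 10^13) = 6.568 × 10^6.

6.568 × 10^6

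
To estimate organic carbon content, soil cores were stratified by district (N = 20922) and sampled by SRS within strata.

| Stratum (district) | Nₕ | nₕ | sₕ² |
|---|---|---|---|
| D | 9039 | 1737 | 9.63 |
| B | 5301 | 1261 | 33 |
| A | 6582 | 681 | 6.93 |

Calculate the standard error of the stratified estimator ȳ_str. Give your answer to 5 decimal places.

Var(ȳ_str) = Σₕ Wₕ²(1 − fₕ)sₕ²/nₕ with Wₕ = Nₕ/N, N = 20922.
D: Wₕ = 0.43203327; term = 0.43203327²·(1 − 0.19216728)·9.63/1737 = 8.3595382 × 10^-4.
B: Wₕ = 0.25336966; term = 0.25336966²·(1 − 0.23787965)·33/1261 = 0.0012803586.
A: Wₕ = 0.31459707; term = 0.31459707²·(1 − 0.10346399)·6.93/681 = 9.02949 × 10^-4.
Sum = 0.0030192614.
SE = √(0.0030192614) = 0.05495.

0.05495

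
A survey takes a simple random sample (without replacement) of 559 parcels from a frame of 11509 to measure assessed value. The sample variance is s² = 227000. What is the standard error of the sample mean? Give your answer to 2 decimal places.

19.66

Under SRS without replacement, Var(ȳ) = (1 − f)·s²/n with f = n/N = 559/11509 = 0.04857068.
Var(ȳ) = (1 − 0.04857068)·227000/559 = 0.95142932·406.08229 = 386.3586.
SE(ȳ) = √(386.3586) = 19.66.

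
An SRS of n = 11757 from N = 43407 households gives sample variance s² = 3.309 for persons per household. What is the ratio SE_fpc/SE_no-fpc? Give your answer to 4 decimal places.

f = n/N = 11757/43407 = 0.27085493.
SE_no-fpc = √(s²/n) = 0.016776452; SE_fpc = √((1−f)s²/n) = 0.014325411.
Ratio = √(1−f) = 0.85389992.

0.8539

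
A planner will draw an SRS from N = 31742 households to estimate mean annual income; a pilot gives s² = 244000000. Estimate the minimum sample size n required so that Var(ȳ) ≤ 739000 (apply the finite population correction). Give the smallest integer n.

Without fpc, n₀ = s²/D = 244000000/739000 = 330.1759.
With fpc, (1 − n/N)·s²/n ≤ D requires n ≥ n₀/(1 + n₀/N) = 330.1759/(1 + 330.1759/31742) = 326.7768.
Rounding up, n = 327.

327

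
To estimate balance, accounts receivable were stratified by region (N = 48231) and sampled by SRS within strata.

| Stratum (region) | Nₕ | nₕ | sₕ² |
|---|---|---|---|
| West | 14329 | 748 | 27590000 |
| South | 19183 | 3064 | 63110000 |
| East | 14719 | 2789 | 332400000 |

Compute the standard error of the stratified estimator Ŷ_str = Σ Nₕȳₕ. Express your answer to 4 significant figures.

Var(Ŷ_str) = Σₕ Nₕ²(1 − fₕ)sₕ²/nₕ.
West: 14329²·(1 − 748/14329)·27590000/748 = 7.1779055 × 10^12.
South: 19183²·(1 − 3064/19183)·63110000/3064 = 6.3688943 × 10^12.
East: 14719²·(1 − 2789/14719)·332400000/2789 = 2.092817 × 10^13.
Sum = 3.447497 × 10^13.
SE = √(3.447497 × 10^13) = 5.872 × 10^6.

5.872 × 10^6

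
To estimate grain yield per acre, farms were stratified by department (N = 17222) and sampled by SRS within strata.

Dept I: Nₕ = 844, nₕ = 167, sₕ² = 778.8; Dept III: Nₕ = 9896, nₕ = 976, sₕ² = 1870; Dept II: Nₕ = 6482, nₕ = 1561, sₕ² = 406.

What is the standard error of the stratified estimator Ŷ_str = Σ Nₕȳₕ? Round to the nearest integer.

Var(Ŷ_str) = Σₕ Nₕ²(1 − fₕ)sₕ²/nₕ.
Dept I: 844²·(1 − 167/844)·778.8/167 = 2.6646525 × 10^6.
Dept III: 9896²·(1 − 976/9896)·1870/976 = 1.6912832 × 10^8.
Dept II: 6482²·(1 − 1561/6482)·406/1561 = 8.2963205 × 10^6.
Sum = 1.8008929 × 10^8.
SE = √(1.8008929 × 10^8) = 13420.

13420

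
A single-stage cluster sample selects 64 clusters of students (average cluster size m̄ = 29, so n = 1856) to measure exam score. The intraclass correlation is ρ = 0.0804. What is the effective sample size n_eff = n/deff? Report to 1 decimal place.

deff = 1 + (29 − 1)·0.0804 = 1 + 2.2512 = 3.2512.
n_eff = 1856 / 3.2512 = 570.9.

570.9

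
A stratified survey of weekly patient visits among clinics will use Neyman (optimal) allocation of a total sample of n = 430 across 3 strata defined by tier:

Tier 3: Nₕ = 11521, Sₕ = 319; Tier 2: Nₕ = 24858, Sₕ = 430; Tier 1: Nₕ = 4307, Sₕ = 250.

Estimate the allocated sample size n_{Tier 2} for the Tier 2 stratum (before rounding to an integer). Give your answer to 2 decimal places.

297.67

Neyman allocation: nₕ = n·NₕSₕ / Σⱼ NⱼSⱼ.
Σ NⱼSⱼ = 11521·319 + 24858·430 + 4307·250 = 1.5440889 × 10^7.
n_{Tier 2} = 430·24858·430 / (1.5440889 × 10^7) = 297.67.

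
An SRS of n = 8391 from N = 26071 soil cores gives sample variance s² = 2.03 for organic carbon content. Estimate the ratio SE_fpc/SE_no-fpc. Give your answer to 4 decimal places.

0.8235

f = n/N = 8391/26071 = 0.32185187.
SE_no-fpc = √(s²/n) = 0.015553966; SE_fpc = √((1−f)s²/n) = 0.012808653.
Ratio = √(1−f) = 0.82349750.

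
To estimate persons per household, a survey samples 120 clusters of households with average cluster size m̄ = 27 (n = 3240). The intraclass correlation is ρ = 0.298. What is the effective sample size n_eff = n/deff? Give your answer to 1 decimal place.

deff = 1 + (27 − 1)·0.298 = 1 + 7.748 = 8.748.
n_eff = 3240 / 8.748 = 370.4.

370.4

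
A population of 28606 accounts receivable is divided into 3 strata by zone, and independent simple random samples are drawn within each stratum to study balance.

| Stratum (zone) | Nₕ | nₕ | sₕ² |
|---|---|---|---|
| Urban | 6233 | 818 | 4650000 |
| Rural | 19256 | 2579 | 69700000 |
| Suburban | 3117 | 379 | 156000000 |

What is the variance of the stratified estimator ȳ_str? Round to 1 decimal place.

15133.3

Var(ȳ_str) = Σₕ Wₕ²(1 − fₕ)sₕ²/nₕ with Wₕ = Nₕ/N, N = 28606.
Urban: Wₕ = 0.21789135; term = 0.21789135²·(1 − 0.13123696)·4650000/818 = 234.46659.
Rural: Wₕ = 0.67314549; term = 0.67314549²·(1 − 0.13393228)·69700000/2579 = 10605.989.
Suburban: Wₕ = 0.10896315; term = 0.10896315²·(1 − 0.12159127)·156000000/379 = 4292.807.
Sum = 15133.263.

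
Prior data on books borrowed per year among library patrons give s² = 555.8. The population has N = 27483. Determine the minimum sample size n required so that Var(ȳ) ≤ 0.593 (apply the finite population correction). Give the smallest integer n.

Without fpc, n₀ = s²/D = 555.8/0.593 = 937.2681.
With fpc, (1 − n/N)·s²/n ≤ D requires n ≥ n₀/(1 + n₀/N) = 937.2681/(1 + 937.2681/27483) = 906.3581.
Rounding up, n = 907.

907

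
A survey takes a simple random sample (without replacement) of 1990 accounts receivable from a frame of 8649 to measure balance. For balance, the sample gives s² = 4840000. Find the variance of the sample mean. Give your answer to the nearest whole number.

Under SRS without replacement, Var(ȳ) = (1 − f)·s²/n with f = n/N = 1990/8649 = 0.23008440.
Var(ȳ) = (1 − 0.23008440)·4840000/1990 = 0.76991560·2432.1608 = 1872.5585.

1873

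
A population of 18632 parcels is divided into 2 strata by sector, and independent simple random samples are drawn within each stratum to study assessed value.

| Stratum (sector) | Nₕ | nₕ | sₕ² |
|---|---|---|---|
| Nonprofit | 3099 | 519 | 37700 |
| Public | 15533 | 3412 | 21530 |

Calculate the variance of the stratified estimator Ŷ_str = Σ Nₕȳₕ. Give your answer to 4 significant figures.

1.769 × 10^9

Var(Ŷ_str) = Σₕ Nₕ²(1 − fₕ)sₕ²/nₕ.
Nonprofit: 3099²·(1 − 519/3099)·37700/519 = 5.8078484 × 10^8.
Public: 15533²·(1 − 3412/15533)·21530/3412 = 1.1880338 × 10^9.
Sum = 1.7688186 × 10^9.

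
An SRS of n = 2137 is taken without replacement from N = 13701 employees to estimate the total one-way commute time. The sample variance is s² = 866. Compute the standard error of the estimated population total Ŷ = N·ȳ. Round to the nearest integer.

Var(Ŷ) = N²·Var(ȳ) = N²·(1 − n/N)·s²/n.
f = 2137/13701 = 0.15597402; Var(ȳ) = 0.84402598·866/2137 = 0.34203393.
Var(Ŷ) = 13701² · 0.34203393 = 6.420572 × 10^7.
SE(Ŷ) = √(6.420572 × 10^7) = 8013.

8013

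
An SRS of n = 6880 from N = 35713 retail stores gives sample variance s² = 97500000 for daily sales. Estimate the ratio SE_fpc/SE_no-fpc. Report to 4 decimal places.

f = n/N = 6880/35713 = 0.19264694.
SE_no-fpc = √(s²/n) = 119.04416; SE_fpc = √((1−f)s²/n) = 106.96454.
Ratio = √(1−f) = 0.89852828.

0.8985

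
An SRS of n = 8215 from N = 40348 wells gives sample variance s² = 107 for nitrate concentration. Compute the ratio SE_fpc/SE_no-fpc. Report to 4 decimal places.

0.8924

f = n/N = 8215/40348 = 0.20360365.
SE_no-fpc = √(s²/n) = 0.11412692; SE_fpc = √((1−f)s²/n) = 0.10184805.
Ratio = √(1−f) = 0.89241042.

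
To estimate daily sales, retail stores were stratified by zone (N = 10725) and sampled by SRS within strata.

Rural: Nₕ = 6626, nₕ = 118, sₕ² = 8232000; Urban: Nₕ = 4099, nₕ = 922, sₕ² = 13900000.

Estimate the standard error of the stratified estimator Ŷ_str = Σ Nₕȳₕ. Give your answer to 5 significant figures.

Var(Ŷ_str) = Σₕ Nₕ²(1 − fₕ)sₕ²/nₕ.
Rural: 6626²·(1 − 118/6626)·8232000/118 = 3.0083082 × 10^12.
Urban: 4099²·(1 − 922/4099)·13900000/922 = 1.9632654 × 10^11.
Sum = 3.2046347 × 10^12.
SE = √(3.2046347 × 10^12) = 1.7901 × 10^6.

1.7901 × 10^6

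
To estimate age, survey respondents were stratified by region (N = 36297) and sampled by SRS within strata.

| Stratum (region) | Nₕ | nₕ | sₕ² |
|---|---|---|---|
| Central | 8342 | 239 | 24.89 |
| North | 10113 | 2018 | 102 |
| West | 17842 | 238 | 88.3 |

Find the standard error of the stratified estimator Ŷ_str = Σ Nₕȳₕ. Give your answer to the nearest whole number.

Var(Ŷ_str) = Σₕ Nₕ²(1 − fₕ)sₕ²/nₕ.
Central: 8342²·(1 − 239/8342)·24.89/239 = 7.0395196 × 10^6.
North: 10113²·(1 − 2018/10113)·102/2018 = 4.1378607 × 10^6.
West: 17842²·(1 − 238/17842)·88.3/238 = 1.1653024 × 10^8.
Sum = 1.2770762 × 10^8.
SE = √(1.2770762 × 10^8) = 11301.

11301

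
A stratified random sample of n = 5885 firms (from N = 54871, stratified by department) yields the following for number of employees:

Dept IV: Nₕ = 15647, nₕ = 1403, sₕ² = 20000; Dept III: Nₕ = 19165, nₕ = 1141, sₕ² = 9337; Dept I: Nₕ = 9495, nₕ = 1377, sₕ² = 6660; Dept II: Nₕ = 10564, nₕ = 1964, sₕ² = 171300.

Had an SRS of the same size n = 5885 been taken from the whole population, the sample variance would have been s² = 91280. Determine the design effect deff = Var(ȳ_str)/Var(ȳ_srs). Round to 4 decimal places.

0.3430

Var(ȳ_str) = Σ Wₕ²(1−fₕ)sₕ²/nₕ with Wₕ = Nₕ/54871:
  Dept IV: (15647/54871)²·(1−1403/15647)·20000/1403 = 1.0552361
  Dept III: (19165/54871)²·(1−1141/19165)·9337/1141 = 0.93884947
  Dept I: (9495/54871)²·(1−1377/9495)·6660/1377 = 0.12382221
  Dept II: (10564/54871)²·(1−1964/10564)·171300/1964 = 2.6318248
  → Var(ȳ_str) = 4.7497326.
Var(ȳ_srs) = (1 − 5885/54871)·91280/5885 = 13.847082.
deff = 4.7497326 / 13.847082 = 0.3430.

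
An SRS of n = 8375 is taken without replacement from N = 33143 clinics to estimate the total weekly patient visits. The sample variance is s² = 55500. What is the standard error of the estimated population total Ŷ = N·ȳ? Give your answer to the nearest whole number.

73756

Var(Ŷ) = N²·Var(ȳ) = N²·(1 − n/N)·s²/n.
f = 8375/33143 = 0.25269288; Var(ȳ) = 0.74730712·55500/8375 = 4.9523039.
Var(Ŷ) = 33143² · 4.9523039 = 5.4399001 × 10^9.
SE(Ŷ) = √(5.4399001 × 10^9) = 73756.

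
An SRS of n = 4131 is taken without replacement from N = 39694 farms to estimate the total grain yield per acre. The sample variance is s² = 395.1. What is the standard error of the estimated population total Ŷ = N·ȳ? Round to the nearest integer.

Var(Ŷ) = N²·Var(ȳ) = N²·(1 − n/N)·s²/n.
f = 4131/39694 = 0.10407114; Var(ȳ) = 0.89592886·395.1/4131 = 0.085689056.
Var(Ŷ) = 39694² · 0.085689056 = 1.3501285 × 10^8.
SE(Ŷ) = √(1.3501285 × 10^8) = 11620.

11620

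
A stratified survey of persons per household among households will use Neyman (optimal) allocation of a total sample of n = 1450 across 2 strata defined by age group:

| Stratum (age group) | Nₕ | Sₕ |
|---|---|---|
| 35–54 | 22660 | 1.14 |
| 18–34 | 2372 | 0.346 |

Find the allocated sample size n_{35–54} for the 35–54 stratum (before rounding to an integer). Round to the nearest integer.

Neyman allocation: nₕ = n·NₕSₕ / Σⱼ NⱼSⱼ.
Σ NⱼSⱼ = 22660·1.14 + 2372·0.346 = 26653.112.
n_{35–54} = 1450·22660·1.14 / 26653.112 = 1405.

1405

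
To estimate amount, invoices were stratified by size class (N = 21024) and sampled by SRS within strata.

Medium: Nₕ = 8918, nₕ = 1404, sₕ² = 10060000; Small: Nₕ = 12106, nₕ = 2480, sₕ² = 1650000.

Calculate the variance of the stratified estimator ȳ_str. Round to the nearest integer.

Var(ȳ_str) = Σₕ Wₕ²(1 − fₕ)sₕ²/nₕ with Wₕ = Nₕ/N, N = 21024.
Medium: Wₕ = 0.42418189; term = 0.42418189²·(1 − 0.15743440)·10060000/1404 = 1086.2726.
Small: Wₕ = 0.57581811; term = 0.57581811²·(1 − 0.20485710)·1650000/2480 = 175.40747.
Sum = 1261.6801.

1262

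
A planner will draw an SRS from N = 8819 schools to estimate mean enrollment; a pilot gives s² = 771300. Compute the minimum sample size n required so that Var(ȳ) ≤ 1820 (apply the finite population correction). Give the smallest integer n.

405

Without fpc, n₀ = s²/D = 771300/1820 = 423.7912.
With fpc, (1 − n/N)·s²/n ≤ D requires n ≥ n₀/(1 + n₀/N) = 423.7912/(1 + 423.7912/8819) = 404.3600.
Rounding up, n = 405.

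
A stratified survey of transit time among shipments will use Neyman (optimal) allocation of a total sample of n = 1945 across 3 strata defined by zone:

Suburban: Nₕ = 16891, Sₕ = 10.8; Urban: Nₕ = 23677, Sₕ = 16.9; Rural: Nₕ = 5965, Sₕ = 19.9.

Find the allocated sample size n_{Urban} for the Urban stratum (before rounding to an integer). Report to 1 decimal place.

Neyman allocation: nₕ = n·NₕSₕ / Σⱼ NⱼSⱼ.
Σ NⱼSⱼ = 16891·10.8 + 23677·16.9 + 5965·19.9 = 701267.6.
n_{Urban} = 1945·23677·16.9 / 701267.6 = 1109.8.

1109.8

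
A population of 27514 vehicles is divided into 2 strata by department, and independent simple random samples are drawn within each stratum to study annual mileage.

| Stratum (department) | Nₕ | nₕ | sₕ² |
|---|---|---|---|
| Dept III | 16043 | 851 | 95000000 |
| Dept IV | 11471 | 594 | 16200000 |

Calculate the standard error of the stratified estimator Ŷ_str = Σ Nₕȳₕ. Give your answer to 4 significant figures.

Var(Ŷ_str) = Σₕ Nₕ²(1 − fₕ)sₕ²/nₕ.
Dept III: 16043²·(1 − 851/16043)·95000000/851 = 2.7207872 × 10^13.
Dept IV: 11471²·(1 − 594/11471)·16200000/594 = 3.40282 × 10^12.
Sum = 3.0610692 × 10^13.
SE = √(3.0610692 × 10^13) = 5.533 × 10^6.

5.533 × 10^6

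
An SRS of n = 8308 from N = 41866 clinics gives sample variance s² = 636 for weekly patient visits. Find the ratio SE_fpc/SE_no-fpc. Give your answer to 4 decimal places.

f = n/N = 8308/41866 = 0.19844265.
SE_no-fpc = √(s²/n) = 0.27668162; SE_fpc = √((1−f)s²/n) = 0.24771232.
Ratio = √(1−f) = 0.89529735.

0.8953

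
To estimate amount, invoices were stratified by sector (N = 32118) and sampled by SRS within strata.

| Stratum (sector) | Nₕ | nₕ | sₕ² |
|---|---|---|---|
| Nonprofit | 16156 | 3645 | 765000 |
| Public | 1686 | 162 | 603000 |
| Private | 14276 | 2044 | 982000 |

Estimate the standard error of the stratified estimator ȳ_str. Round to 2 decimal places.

Var(ȳ_str) = Σₕ Wₕ²(1 − fₕ)sₕ²/nₕ with Wₕ = Nₕ/N, N = 32118.
Nonprofit: Wₕ = 0.50302011; term = 0.50302011²·(1 − 0.22561278)·765000/3645 = 41.123757.
Public: Wₕ = 0.05249393; term = 0.05249393²·(1 − 0.09608541)·603000/162 = 9.271454.
Private: Wₕ = 0.44448596; term = 0.44448596²·(1 − 0.14317736)·982000/2044 = 81.327537.
Sum = 131.72275.
SE = √(131.72275) = 11.48.

11.48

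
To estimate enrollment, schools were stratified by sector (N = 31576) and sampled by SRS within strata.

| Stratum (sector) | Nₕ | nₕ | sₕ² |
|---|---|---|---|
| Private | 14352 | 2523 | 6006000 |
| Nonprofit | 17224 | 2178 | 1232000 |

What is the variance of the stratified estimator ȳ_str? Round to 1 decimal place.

Var(ȳ_str) = Σₕ Wₕ²(1 − fₕ)sₕ²/nₕ with Wₕ = Nₕ/N, N = 31576.
Private: Wₕ = 0.45452242; term = 0.45452242²·(1 − 0.17579431)·6006000/2523 = 405.33519.
Nonprofit: Wₕ = 0.54547758; term = 0.54547758²·(1 − 0.12645146)·1232000/2178 = 147.02584.
Sum = 552.36103.

552.4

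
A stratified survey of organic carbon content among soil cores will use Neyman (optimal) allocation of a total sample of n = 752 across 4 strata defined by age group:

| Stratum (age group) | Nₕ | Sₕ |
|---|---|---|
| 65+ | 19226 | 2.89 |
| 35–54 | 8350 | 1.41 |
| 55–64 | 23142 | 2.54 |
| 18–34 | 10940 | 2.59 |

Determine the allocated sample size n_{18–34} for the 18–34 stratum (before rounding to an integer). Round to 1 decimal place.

Neyman allocation: nₕ = n·NₕSₕ / Σⱼ NⱼSⱼ.
Σ NⱼSⱼ = 19226·2.89 + 8350·1.41 + 23142·2.54 + 10940·2.59 = 154451.92.
n_{18–34} = 752·10940·2.59 / 154451.92 = 138.0.

138.0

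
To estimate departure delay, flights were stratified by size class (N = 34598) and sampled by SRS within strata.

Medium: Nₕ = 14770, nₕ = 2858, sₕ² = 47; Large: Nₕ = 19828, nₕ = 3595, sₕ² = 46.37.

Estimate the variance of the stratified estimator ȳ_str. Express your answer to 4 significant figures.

Var(ȳ_str) = Σₕ Wₕ²(1 − fₕ)sₕ²/nₕ with Wₕ = Nₕ/N, N = 34598.
Medium: Wₕ = 0.42690329; term = 0.42690329²·(1 − 0.19350034)·47/2858 = 0.0024171234.
Large: Wₕ = 0.57309671; term = 0.57309671²·(1 − 0.18130926)·46.37/3595 = 0.0034682781.
Sum = 0.0058854015.

0.005885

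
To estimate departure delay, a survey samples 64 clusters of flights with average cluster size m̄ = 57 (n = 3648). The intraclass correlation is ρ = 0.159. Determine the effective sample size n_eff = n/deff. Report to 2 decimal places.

368.34

deff = 1 + (57 − 1)·0.159 = 1 + 8.904 = 9.904.
n_eff = 3648 / 9.904 = 368.34.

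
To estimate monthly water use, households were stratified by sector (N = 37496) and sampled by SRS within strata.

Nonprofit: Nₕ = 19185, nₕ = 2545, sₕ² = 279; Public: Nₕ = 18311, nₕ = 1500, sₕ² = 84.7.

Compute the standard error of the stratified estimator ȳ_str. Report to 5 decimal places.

Var(ȳ_str) = Σₕ Wₕ²(1 − fₕ)sₕ²/nₕ with Wₕ = Nₕ/N, N = 37496.
Nonprofit: Wₕ = 0.51165458; term = 0.51165458²·(1 − 0.13265572)·279/2545 = 0.024892107.
Public: Wₕ = 0.48834542; term = 0.48834542²·(1 − 0.08191797)·84.7/1500 = 0.012363114.
Sum = 0.037255221.
SE = √(0.037255221) = 0.19302.

0.19302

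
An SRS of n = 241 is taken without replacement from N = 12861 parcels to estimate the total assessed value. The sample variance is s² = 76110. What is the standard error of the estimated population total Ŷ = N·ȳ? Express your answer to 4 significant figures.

226400

Var(Ŷ) = N²·Var(ȳ) = N²·(1 − n/N)·s²/n.
f = 241/12861 = 0.01873882; Var(ȳ) = 0.98126118·76110/241 = 309.89124.
Var(Ŷ) = 12861² · 309.89124 = 5.125766 × 10^10.
SE(Ŷ) = √(5.125766 × 10^10) = 226400.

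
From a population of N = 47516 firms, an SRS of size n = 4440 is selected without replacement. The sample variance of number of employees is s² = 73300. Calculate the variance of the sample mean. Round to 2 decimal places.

14.97

Under SRS without replacement, Var(ȳ) = (1 − f)·s²/n with f = n/N = 4440/47516 = 0.09344221.
Var(ȳ) = (1 − 0.09344221)·73300/4440 = 0.90655779·16.509009 = 14.966371.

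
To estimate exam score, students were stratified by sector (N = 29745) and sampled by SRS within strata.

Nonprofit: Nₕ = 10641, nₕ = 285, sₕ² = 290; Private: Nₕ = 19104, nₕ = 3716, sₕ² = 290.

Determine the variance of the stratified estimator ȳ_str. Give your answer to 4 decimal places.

0.1527

Var(ȳ_str) = Σₕ Wₕ²(1 − fₕ)sₕ²/nₕ with Wₕ = Nₕ/N, N = 29745.
Nonprofit: Wₕ = 0.35774080; term = 0.35774080²·(1 − 0.02678320)·290/285 = 0.12673591.
Private: Wₕ = 0.64225920; term = 0.64225920²·(1 − 0.19451424)·290/3716 = 0.025929899.
Sum = 0.15266581.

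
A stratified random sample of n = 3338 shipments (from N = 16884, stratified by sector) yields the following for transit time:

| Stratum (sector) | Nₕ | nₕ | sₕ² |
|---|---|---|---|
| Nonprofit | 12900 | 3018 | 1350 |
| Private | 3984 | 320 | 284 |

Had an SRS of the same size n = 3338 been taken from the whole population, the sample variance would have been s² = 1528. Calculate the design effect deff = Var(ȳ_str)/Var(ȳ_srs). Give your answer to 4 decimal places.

0.6684

Var(ȳ_str) = Σ Wₕ²(1−fₕ)sₕ²/nₕ with Wₕ = Nₕ/16884:
  Nonprofit: (12900/16884)²·(1−3018/12900)·1350/3018 = 0.20003151
  Private: (3984/16884)²·(1−320/3984)·284/320 = 0.045445666
  → Var(ȳ_str) = 0.24547718.
Var(ȳ_srs) = (1 − 3338/16884)·1528/3338 = 0.36725926.
deff = 0.24547718 / 0.36725926 = 0.6684.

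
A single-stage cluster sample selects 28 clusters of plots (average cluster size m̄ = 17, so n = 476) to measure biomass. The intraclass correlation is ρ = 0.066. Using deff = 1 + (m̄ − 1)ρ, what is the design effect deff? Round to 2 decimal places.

2.06

deff = 1 + (17 − 1)·0.066 = 1 + 1.056 = 2.056.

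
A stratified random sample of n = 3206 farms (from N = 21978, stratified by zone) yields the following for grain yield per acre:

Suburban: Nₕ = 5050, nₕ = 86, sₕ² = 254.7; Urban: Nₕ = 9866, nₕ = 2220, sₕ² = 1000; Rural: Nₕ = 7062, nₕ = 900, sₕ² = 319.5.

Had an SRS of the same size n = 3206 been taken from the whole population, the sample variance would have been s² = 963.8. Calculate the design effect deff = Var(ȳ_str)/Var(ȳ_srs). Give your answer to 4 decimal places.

Var(ȳ_str) = Σ Wₕ²(1−fₕ)sₕ²/nₕ with Wₕ = Nₕ/21978:
  Suburban: (5050/21978)²·(1−86/5050)·254.7/86 = 0.15370122
  Urban: (9866/21978)²·(1−2220/9866)·1000/2220 = 0.070347083
  Rural: (7062/21978)²·(1−900/7062)·319.5/900 = 0.031981691
  → Var(ȳ_str) = 0.25602999.
Var(ȳ_srs) = (1 − 3206/21978)·963.8/3206 = 0.25677089.
deff = 0.25602999 / 0.25677089 = 0.9971.

0.9971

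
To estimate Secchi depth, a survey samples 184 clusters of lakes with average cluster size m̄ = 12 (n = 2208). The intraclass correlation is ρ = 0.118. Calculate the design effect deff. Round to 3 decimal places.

deff = 1 + (12 − 1)·0.118 = 1 + 1.298 = 2.298.

2.298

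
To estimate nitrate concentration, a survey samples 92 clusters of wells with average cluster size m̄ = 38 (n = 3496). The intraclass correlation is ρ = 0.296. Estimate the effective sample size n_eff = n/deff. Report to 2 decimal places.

292.50

deff = 1 + (38 − 1)·0.296 = 1 + 10.952 = 11.952.
n_eff = 3496 / 11.952 = 292.50.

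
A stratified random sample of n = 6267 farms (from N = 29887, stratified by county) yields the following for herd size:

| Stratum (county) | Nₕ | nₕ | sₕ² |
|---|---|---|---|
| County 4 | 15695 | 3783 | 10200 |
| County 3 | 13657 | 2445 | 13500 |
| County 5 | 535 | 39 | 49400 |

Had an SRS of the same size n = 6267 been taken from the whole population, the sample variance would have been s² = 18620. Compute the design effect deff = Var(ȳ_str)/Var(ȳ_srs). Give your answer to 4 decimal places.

Var(ȳ_str) = Σ Wₕ²(1−fₕ)sₕ²/nₕ with Wₕ = Nₕ/29887:
  County 4: (15695/29887)²·(1−3783/15695)·10200/3783 = 0.56434566
  County 3: (13657/29887)²·(1−2445/13657)·13500/2445 = 0.94651752
  County 5: (535/29887)²·(1−39/535)·49400/39 = 0.37629908
  → Var(ȳ_str) = 1.8871623.
Var(ȳ_srs) = (1 − 6267/29887)·18620/6267 = 2.3481052.
deff = 1.8871623 / 2.3481052 = 0.8037.

0.8037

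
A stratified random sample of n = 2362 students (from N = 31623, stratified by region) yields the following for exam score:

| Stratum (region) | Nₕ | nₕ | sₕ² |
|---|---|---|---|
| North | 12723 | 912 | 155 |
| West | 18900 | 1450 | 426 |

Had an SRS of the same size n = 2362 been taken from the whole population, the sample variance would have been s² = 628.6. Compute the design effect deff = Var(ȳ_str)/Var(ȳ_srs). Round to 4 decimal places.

0.4972

Var(ȳ_str) = Σ Wₕ²(1−fₕ)sₕ²/nₕ with Wₕ = Nₕ/31623:
  North: (12723/31623)²·(1−912/12723)·155/912 = 0.025539178
  West: (18900/31623)²·(1−1450/18900)·426/1450 = 0.096893065
  → Var(ȳ_str) = 0.12243224.
Var(ȳ_srs) = (1 − 2362/31623)·628.6/2362 = 0.24625246.
deff = 0.12243224 / 0.24625246 = 0.4972.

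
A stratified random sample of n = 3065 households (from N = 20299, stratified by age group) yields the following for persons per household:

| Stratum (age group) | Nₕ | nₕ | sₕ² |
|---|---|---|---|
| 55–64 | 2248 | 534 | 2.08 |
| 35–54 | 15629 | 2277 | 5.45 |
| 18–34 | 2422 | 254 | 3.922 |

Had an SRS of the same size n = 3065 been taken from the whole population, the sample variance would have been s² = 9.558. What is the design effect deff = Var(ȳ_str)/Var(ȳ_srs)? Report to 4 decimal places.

Var(ȳ_str) = Σ Wₕ²(1−fₕ)sₕ²/nₕ with Wₕ = Nₕ/20299:
  55–64: (2248/20299)²·(1−534/2248)·2.08/534 = 3.6423352 × 10^-5
  35–54: (15629/20299)²·(1−2277/15629)·5.45/2277 = 0.0012121649
  18–34: (2422/20299)²·(1−254/2422)·3.922/254 = 1.967696 × 10^-4
  → Var(ȳ_str) = 0.0014453579.
Var(ȳ_srs) = (1 − 3065/20299)·9.558/3065 = 0.0026475733.
deff = 0.0014453579 / 0.0026475733 = 0.5459.

0.5459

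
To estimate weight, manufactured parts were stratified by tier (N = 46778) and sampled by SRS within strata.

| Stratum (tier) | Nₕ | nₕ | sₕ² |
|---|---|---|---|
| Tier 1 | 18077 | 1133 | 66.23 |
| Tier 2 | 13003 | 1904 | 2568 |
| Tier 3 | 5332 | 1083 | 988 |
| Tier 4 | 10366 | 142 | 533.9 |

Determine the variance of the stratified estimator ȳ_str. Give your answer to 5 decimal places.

Var(ȳ_str) = Σₕ Wₕ²(1 − fₕ)sₕ²/nₕ with Wₕ = Nₕ/N, N = 46778.
Tier 1: Wₕ = 0.38644234; term = 0.38644234²·(1 − 0.06267633)·66.23/1133 = 0.0081824592.
Tier 2: Wₕ = 0.27797255; term = 0.27797255²·(1 − 0.14642775)·2568/1904 = 0.088955374.
Tier 3: Wₕ = 0.11398521; term = 0.11398521²·(1 − 0.20311328)·988/1083 = 0.0094454371.
Tier 4: Wₕ = 0.22159990; term = 0.22159990²·(1 − 0.01369863)·533.9/142 = 0.18210435.
Sum = 0.28868762.

0.28869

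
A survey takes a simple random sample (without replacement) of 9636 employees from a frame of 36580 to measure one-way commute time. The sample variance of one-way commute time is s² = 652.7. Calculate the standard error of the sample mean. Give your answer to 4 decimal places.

Under SRS without replacement, Var(ȳ) = (1 − f)·s²/n with f = n/N = 9636/36580 = 0.26342264.
Var(ȳ) = (1 − 0.26342264)·652.7/9636 = 0.73657736·0.067735575 = 0.049892491.
SE(ȳ) = √(0.049892491) = 0.2234.

0.2234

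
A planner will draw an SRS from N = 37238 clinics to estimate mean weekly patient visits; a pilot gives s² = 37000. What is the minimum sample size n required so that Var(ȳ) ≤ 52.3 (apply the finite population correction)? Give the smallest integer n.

695

Without fpc, n₀ = s²/D = 37000/52.3 = 707.4570.
With fpc, (1 − n/N)·s²/n ≤ D requires n ≥ n₀/(1 + n₀/N) = 707.4570/(1 + 707.4570/37238) = 694.2671.
Rounding up, n = 695.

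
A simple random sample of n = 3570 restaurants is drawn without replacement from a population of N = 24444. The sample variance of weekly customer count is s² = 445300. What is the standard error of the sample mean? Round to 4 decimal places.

Under SRS without replacement, Var(ȳ) = (1 − f)·s²/n with f = n/N = 3570/24444 = 0.14604811.
Var(ȳ) = (1 − 0.14604811)·445300/3570 = 0.85395189·124.73389 = 106.51674.
SE(ȳ) = √(106.51674) = 10.3207.

10.3207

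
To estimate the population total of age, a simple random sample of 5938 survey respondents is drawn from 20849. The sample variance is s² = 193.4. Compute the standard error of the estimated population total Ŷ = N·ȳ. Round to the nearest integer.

Var(Ŷ) = N²·Var(ȳ) = N²·(1 − n/N)·s²/n.
f = 5938/20849 = 0.28480982; Var(ȳ) = 0.71519018·193.4/5938 = 0.023293665.
Var(Ŷ) = 20849² · 0.023293665 = 1.0125309 × 10^7.
SE(Ŷ) = √(1.0125309 × 10^7) = 3182.

3182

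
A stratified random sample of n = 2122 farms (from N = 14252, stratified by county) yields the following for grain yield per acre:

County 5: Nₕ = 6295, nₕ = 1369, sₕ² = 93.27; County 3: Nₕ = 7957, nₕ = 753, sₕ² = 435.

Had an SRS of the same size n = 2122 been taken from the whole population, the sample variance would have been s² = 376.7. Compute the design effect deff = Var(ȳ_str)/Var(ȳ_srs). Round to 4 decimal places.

1.1479

Var(ȳ_str) = Σ Wₕ²(1−fₕ)sₕ²/nₕ with Wₕ = Nₕ/14252:
  County 5: (6295/14252)²·(1−1369/6295)·93.27/1369 = 0.010401047
  County 3: (7957/14252)²·(1−753/7957)·435/753 = 0.16302932
  → Var(ȳ_str) = 0.17343037.
Var(ȳ_srs) = (1 − 2122/14252)·376.7/2122 = 0.15108983.
deff = 0.17343037 / 0.15108983 = 1.1479.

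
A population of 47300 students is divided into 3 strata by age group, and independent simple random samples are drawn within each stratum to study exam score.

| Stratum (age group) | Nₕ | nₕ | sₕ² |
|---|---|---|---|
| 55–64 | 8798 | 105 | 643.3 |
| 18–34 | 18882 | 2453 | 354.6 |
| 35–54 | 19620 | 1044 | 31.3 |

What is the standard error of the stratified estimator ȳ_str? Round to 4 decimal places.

Var(ȳ_str) = Σₕ Wₕ²(1 − fₕ)sₕ²/nₕ with Wₕ = Nₕ/N, N = 47300.
55–64: Wₕ = 0.18600423; term = 0.18600423²·(1 − 0.01193453)·643.3/105 = 0.20943806.
18–34: Wₕ = 0.39919662; term = 0.39919662²·(1 − 0.12991209)·354.6/2453 = 0.020043706.
35–54: Wₕ = 0.41479915; term = 0.41479915²·(1 − 0.05321101)·31.3/1044 = 0.0048839675.
Sum = 0.23436573.
SE = √(0.23436573) = 0.4841.

0.4841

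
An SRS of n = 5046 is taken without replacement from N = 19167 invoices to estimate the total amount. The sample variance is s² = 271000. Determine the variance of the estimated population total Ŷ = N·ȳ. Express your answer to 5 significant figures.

Var(Ŷ) = N²·Var(ȳ) = N²·(1 − n/N)·s²/n.
f = 5046/19167 = 0.26326499; Var(ȳ) = 0.73673501·271000/5046 = 39.567021.
Var(Ŷ) = 19167² · 39.567021 = 1.453589 × 10^10.

1.4536 × 10^10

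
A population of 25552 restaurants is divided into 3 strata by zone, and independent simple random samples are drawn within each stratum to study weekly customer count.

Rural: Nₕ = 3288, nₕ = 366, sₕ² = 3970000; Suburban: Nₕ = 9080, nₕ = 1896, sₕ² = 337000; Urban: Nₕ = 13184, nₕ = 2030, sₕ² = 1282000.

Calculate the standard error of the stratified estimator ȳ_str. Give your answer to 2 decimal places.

Var(ȳ_str) = Σₕ Wₕ²(1 − fₕ)sₕ²/nₕ with Wₕ = Nₕ/N, N = 25552.
Rural: Wₕ = 0.12867877; term = 0.12867877²·(1 − 0.11131387)·3970000/366 = 159.61424.
Suburban: Wₕ = 0.35535379; term = 0.35535379²·(1 − 0.20881057)·337000/1896 = 17.757996.
Urban: Wₕ = 0.51596744; term = 0.51596744²·(1 − 0.15397451)·1282000/2030 = 142.23944.
Sum = 319.61168.
SE = √(319.61168) = 17.88.

17.88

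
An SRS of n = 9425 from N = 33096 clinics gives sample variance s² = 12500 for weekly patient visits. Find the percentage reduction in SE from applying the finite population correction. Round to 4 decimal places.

15.4292

f = n/N = 9425/33096 = 0.28477762.
SE_no-fpc = √(s²/n) = 1.1516336; SE_fpc = √((1−f)s²/n) = 0.97394599.
Ratio = √(1−f) = 0.84570821. Reduction = 100·(1 − 0.84570821) = 15.4292%.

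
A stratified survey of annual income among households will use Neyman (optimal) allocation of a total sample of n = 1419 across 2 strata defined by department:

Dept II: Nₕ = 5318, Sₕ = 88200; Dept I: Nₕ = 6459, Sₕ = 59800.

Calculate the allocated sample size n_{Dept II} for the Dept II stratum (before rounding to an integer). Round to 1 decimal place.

Neyman allocation: nₕ = n·NₕSₕ / Σⱼ NⱼSⱼ.
Σ NⱼSⱼ = 5318·88200 + 6459·59800 = 8.552958 × 10^8.
n_{Dept II} = 1419·5318·88200 / (8.552958 × 10^8) = 778.2.

778.2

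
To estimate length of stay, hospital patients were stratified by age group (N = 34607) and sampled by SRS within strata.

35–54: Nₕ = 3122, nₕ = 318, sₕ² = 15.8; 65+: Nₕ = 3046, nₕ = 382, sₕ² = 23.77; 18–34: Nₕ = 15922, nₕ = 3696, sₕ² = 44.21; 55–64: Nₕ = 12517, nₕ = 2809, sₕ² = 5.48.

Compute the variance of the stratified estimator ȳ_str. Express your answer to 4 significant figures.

0.002927

Var(ȳ_str) = Σₕ Wₕ²(1 − fₕ)sₕ²/nₕ with Wₕ = Nₕ/N, N = 34607.
35–54: Wₕ = 0.09021296; term = 0.09021296²·(1 − 0.10185778)·15.8/318 = 3.6317251 × 10^-4.
65+: Wₕ = 0.08801688; term = 0.08801688²·(1 − 0.12541037)·23.77/382 = 4.2160139 × 10^-4.
18–34: Wₕ = 0.46008033; term = 0.46008033²·(1 − 0.23213164)·44.21/3696 = 0.0019442077.
55–64: Wₕ = 0.36168983; term = 0.36168983²·(1 − 0.22441480)·5.48/2809 = 1.979388 × 10^-4.
Sum = 0.0029269204.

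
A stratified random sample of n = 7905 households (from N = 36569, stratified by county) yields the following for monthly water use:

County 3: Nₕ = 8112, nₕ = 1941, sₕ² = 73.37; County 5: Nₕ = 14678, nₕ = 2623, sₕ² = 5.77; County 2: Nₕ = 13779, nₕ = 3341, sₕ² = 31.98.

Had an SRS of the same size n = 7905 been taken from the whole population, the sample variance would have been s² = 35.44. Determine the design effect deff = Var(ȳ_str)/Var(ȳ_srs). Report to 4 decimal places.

Var(ȳ_str) = Σ Wₕ²(1−fₕ)sₕ²/nₕ with Wₕ = Nₕ/36569:
  County 3: (8112/36569)²·(1−1941/8112)·73.37/1941 = 0.00141498
  County 5: (14678/36569)²·(1−2623/14678)·5.77/2623 = 2.9106196 × 10^-4
  County 2: (13779/36569)²·(1−3341/13779)·31.98/3341 = 0.0010294632
  → Var(ȳ_str) = 0.0027355052.
Var(ȳ_srs) = (1 − 7905/36569)·35.44/7905 = 0.0035141116.
deff = 0.0027355052 / 0.0035141116 = 0.7784.

0.7784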